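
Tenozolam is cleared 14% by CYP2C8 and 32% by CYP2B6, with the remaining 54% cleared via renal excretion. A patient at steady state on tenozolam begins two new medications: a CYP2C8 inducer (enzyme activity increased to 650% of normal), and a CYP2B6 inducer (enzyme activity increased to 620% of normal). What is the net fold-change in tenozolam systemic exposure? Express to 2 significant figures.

0.29

The CYP2C8 pathway (14% of clearance) rises to 6.5× activity: 0.14 × 6.5 = 0.91.
The CYP2B6 pathway (32% of clearance) rises to 6.2× activity: 0.32 × 6.2 = 1.984.
The remaining 54% of clearance is unaffected.
Relative clearance = 0.91 + 1.984 + 0.54 = 3.434.
Systemic exposure ∝ 1/CL: fold-change = 1 / 3.434 = 0.29.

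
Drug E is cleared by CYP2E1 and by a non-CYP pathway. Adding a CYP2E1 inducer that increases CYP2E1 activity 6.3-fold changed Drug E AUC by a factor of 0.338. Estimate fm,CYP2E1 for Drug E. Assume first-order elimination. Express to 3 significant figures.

CL'/CL = 1 / 0.338 = 2.959
6.3·fm + (1 − fm) = 2.959
fm = (2.959 − 1) / (6.3 − 1) = 0.370

0.370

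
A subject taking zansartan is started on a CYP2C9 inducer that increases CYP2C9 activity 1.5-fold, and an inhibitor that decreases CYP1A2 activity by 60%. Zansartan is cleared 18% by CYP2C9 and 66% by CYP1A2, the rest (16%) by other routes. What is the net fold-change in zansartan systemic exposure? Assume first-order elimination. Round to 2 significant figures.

1.4

The CYP2C9 pathway (18% of clearance) rises to 1.5× activity: 0.18 × 1.5 = 0.27.
The CYP1A2 pathway (66% of clearance) falls to 0.4× activity: 0.66 × 0.4 = 0.264.
The remaining 16% of clearance is unaffected.
Relative clearance = 0.27 + 0.264 + 0.16 = 0.694.
Systemic exposure ∝ 1/CL: fold-change = 1 / 0.694 = 1.4.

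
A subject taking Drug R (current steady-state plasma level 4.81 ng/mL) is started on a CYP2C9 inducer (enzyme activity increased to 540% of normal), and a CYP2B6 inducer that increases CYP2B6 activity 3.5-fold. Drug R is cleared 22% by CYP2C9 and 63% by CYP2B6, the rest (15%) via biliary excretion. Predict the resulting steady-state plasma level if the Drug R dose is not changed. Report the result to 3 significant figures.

1.36 ng/mL

The CYP2C9 pathway (22% of clearance) is boosted to 5.4× activity: 0.22 × 5.4 = 1.188.
The CYP2B6 pathway (63% of clearance) is boosted to 3.5× activity: 0.63 × 3.5 = 2.205.
Non-CYP routes (15%) are unchanged.
Relative clearance = 1.188 + 2.205 + 0.15 = 3.543.
New steady-state plasma level = 4.81 / 3.543 = 1.36 ng/mL (concentration scales inversely with clearance).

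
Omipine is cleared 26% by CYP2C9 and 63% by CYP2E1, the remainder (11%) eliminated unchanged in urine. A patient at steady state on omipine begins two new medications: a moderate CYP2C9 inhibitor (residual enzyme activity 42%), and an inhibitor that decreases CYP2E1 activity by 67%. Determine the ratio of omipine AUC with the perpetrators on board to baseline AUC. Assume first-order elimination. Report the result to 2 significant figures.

The CYP2C9 pathway (26% of clearance) drops to 0.42× activity: 0.26 × 0.42 = 0.1092.
The CYP2E1 pathway (63% of clearance) falls to 0.33× activity: 0.63 × 0.33 = 0.2079.
Non-CYP routes (11%) are unchanged.
New clearance relative to baseline: 0.1092 + 0.2079 + 0.11 = 0.4271.
AUC ∝ 1/CL: fold-change = 1 / 0.4271 = 2.3.

2.3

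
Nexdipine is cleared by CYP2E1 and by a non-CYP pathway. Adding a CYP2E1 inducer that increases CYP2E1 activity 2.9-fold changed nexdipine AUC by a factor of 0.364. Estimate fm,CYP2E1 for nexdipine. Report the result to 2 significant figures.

0.92

Write x for the fraction cleared via CYP2E1. The observed AUC change means clearance rose to 1/0.364 = 2.747 of baseline.
Only the CYP2E1 route changed, so 2.747 = x·2.9 + (1 − x), giving x = 0.92.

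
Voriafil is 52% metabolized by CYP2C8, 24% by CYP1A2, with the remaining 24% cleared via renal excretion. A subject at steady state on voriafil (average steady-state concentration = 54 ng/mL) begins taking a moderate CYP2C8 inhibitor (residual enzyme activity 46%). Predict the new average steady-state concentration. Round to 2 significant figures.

The CYP2C8 pathway (52% of clearance) drops to 0.46× activity: 0.52 × 0.46 = 0.2392.
CYP1A2 (24%) and the residual 24% are unaffected.
Relative clearance = 0.2392 + 0.24 + 0.24 = 0.7192.
Average steady-state concentration ∝ 1/CL, so new value = 54 / 0.7192 = 75 ng/mL.

75 ng/mL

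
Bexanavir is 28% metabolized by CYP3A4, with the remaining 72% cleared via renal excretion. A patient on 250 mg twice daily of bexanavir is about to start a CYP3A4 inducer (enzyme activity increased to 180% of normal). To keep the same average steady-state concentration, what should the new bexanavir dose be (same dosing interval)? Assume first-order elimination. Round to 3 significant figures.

306 mg

The CYP3A4 pathway (28% of clearance) is boosted to 1.8× activity: 0.28 × 1.8 = 0.504.
Non-CYP routes (72%) are unchanged.
New clearance relative to baseline: 0.504 + 0.72 = 1.224.
Exposure is unchanged when dose changes in proportion to clearance. New dose = 250 mg × 1.224 = 306 mg.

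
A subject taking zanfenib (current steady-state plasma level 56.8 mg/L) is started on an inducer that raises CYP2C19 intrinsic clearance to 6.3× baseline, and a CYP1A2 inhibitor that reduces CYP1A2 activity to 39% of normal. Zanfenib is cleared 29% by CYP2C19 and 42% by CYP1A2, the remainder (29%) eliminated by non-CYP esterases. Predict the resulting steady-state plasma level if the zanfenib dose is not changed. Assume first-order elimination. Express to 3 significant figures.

24.9 mg/L

CYP2C19: 0.29 × 6.3 = 1.827
CYP1A2: 0.42 × 0.39 = 0.1638
Other: 0.29 (unchanged)
CL_new/CL_old = 1.827 + 0.1638 + 0.29 = 2.2808.
Steady-state plasma level ∝ 1/CL: new value = 56.8 / 2.2808 = 24.9 mg/L.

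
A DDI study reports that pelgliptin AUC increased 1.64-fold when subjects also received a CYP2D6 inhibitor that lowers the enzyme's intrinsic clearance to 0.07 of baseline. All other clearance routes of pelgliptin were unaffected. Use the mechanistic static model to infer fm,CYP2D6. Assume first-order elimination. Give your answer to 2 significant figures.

0.42

Call the CYP2D6 fraction fm. After the interaction, CL_new/CL_old = fm × 0.07 + (1 − fm).
AUC ratio = 1 / (new CL fraction), so new CL fraction = 1 / 1.64 = 0.6098.
fm × 0.07 + 1 − fm = 0.6098  ⇒  fm × (0.07 − 1) = −0.3902  ⇒  fm = 0.42.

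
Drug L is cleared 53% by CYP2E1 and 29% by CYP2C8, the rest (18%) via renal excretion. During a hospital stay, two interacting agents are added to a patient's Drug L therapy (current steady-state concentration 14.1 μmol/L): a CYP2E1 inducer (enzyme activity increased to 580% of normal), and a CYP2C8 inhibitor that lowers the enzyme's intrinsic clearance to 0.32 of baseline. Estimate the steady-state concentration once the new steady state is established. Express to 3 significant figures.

4.21 μmol/L

CYP2E1: 0.53 × 5.8 = 3.074
CYP2C8: 0.29 × 0.32 = 0.0928
Other: 0.18 (unchanged)
New clearance relative to baseline: 3.074 + 0.0928 + 0.18 = 3.3468.
Dividing the baseline by the relative clearance: 14.1 / 3.3468 = 4.21 μmol/L.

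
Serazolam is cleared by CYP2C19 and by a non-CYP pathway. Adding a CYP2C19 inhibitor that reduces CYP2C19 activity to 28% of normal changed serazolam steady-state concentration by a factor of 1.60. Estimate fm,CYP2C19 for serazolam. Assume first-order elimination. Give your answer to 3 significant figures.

0.521

Let fm be the CYP2C19 fraction. New clearance relative to baseline = fm × 0.28 + (1 − fm).
Steady-state concentration ratio = 1 / (new CL fraction), so new CL fraction = 1 / 1.60 = 0.625.
fm × 0.28 + 1 − fm = 0.625  ⇒  fm × (0.28 − 1) = −0.375  ⇒  fm = 0.521.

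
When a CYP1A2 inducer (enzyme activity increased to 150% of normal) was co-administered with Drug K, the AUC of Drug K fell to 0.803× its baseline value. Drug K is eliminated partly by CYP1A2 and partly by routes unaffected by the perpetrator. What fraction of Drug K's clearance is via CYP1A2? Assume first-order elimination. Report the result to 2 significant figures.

0.49

Write x for the fraction cleared via CYP1A2. The observed AUC change means clearance rose to 1/0.803 = 1.245 of baseline.
Only the CYP1A2 route changed, so 1.245 = x·1.5 + (1 − x), giving x = 0.49.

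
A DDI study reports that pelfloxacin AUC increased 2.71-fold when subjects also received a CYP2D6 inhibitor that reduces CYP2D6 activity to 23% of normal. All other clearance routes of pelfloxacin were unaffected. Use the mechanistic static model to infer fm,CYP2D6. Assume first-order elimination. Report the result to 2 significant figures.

0.82

CL'/CL = 1 / 2.71 = 0.369
0.23·fm + (1 − fm) = 0.369
fm = (0.369 − 1) / (0.23 − 1) = 0.82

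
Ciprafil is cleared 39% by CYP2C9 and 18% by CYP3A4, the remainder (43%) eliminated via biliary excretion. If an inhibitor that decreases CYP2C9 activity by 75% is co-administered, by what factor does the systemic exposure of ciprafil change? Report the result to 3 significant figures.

1.41

The CYP2C9 pathway (39% of clearance) drops to 0.25× activity: 0.39 × 0.25 = 0.0975.
CYP3A4 (18%) and the residual 43% are unaffected.
CL_new/CL_old = 0.0975 + 0.18 + 0.43 = 0.7075.
Since systemic exposure ∝ 1/CL, the ratio is 1 / 0.7075 = 1.41.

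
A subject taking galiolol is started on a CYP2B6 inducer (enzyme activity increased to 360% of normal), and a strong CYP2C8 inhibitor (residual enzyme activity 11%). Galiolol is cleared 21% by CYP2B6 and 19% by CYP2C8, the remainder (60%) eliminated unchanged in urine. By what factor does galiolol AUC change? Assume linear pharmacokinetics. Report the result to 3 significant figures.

The CYP2B6 pathway (21% of clearance) is boosted to 3.6× activity: 0.21 × 3.6 = 0.756.
The CYP2C8 pathway (19% of clearance) drops to 0.11× activity: 0.19 × 0.11 = 0.0209.
The remaining 60% of clearance is unaffected.
New clearance relative to baseline: 0.756 + 0.0209 + 0.6 = 1.3769.
Net AUC ratio = 1 / 1.3769 = 0.726.

0.726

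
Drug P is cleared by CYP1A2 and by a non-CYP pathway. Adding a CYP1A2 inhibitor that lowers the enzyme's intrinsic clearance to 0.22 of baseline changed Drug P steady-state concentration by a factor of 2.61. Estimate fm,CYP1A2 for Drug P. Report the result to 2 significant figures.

0.79

Write x for the fraction cleared via CYP1A2. The observed steady-state concentration change means clearance fell to 1/2.61 = 0.3831 of baseline.
Only the CYP1A2 route changed, so 0.3831 = x·0.22 + (1 − x), giving x = 0.79.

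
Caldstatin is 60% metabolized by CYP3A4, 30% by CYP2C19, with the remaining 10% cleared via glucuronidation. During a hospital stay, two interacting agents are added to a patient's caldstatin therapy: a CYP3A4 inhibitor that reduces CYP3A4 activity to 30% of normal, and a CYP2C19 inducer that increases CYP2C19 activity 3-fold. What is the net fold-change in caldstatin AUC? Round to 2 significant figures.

CYP3A4: 0.6 × 0.3 = 0.18
CYP2C19: 0.3 × 3 = 0.9
Other: 0.1 (unchanged)
Relative clearance = 0.18 + 0.9 + 0.1 = 1.18.
AUC ∝ 1/CL: fold-change = 1 / 1.18 = 0.85.

0.85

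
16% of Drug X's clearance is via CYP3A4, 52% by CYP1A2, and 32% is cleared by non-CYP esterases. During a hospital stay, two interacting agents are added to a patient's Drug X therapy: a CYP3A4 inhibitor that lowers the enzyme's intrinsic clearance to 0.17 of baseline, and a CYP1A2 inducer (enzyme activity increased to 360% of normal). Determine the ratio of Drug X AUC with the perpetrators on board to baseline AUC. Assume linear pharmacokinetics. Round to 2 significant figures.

0.45

The CYP3A4 pathway (16% of clearance) falls to 0.17× activity: 0.16 × 0.17 = 0.0272.
The CYP1A2 pathway (52% of clearance) is boosted to 3.6× activity: 0.52 × 3.6 = 1.872.
The remaining 32% of clearance is unaffected.
New clearance relative to baseline: 0.0272 + 1.872 + 0.32 = 2.2192.
AUC ∝ 1/CL: fold-change = 1 / 2.2192 = 0.45.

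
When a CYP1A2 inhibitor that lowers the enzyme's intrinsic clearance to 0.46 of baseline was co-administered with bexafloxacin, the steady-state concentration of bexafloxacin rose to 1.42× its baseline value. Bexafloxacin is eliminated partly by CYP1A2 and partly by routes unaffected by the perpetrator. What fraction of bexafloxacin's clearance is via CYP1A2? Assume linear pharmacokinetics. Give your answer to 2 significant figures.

CL'/CL = 1 / 1.42 = 0.7042
0.46·fm + (1 − fm) = 0.7042
fm = (0.7042 − 1) / (0.46 − 1) = 0.55

0.55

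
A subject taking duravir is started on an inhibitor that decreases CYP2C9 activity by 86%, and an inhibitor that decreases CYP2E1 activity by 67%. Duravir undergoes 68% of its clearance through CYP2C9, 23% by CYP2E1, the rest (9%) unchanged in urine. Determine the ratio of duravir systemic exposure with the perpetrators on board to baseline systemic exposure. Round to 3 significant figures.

3.83

The CYP2C9 pathway (68% of clearance) is reduced to 0.14× activity: 0.68 × 0.14 = 0.0952.
The CYP2E1 pathway (23% of clearance) is reduced to 0.33× activity: 0.23 × 0.33 = 0.0759.
Non-CYP routes (9%) are unchanged.
CL_new/CL_old = 0.0952 + 0.0759 + 0.09 = 0.2611.
Net systemic exposure ratio = 1 / 0.2611 = 3.83.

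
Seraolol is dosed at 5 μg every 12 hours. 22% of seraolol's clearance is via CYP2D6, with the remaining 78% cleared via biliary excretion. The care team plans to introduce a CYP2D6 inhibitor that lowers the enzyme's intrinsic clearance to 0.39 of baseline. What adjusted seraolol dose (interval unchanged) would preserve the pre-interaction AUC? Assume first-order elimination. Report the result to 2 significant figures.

The CYP2D6 pathway (22% of clearance) drops to 0.39× activity: 0.22 × 0.39 = 0.0858.
Non-CYP routes (78%) are unchanged.
New clearance relative to baseline: 0.0858 + 0.78 = 0.8658.
Exposure is unchanged when dose changes in proportion to clearance. New dose = 5 μg × 0.8658 = 4.3 μg.

4.3 μg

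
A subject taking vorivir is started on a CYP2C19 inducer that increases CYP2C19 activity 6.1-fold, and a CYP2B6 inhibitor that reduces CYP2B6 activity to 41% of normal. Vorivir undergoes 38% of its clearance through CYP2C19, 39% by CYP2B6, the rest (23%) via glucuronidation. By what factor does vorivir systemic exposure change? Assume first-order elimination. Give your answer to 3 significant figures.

0.369

CYP2C19: 0.38 × 6.1 = 2.318
CYP2B6: 0.39 × 0.41 = 0.1599
Other: 0.23 (unchanged)
Relative clearance = 2.318 + 0.1599 + 0.23 = 2.7079.
Systemic exposure ∝ 1/CL: fold-change = 1 / 2.7079 = 0.369.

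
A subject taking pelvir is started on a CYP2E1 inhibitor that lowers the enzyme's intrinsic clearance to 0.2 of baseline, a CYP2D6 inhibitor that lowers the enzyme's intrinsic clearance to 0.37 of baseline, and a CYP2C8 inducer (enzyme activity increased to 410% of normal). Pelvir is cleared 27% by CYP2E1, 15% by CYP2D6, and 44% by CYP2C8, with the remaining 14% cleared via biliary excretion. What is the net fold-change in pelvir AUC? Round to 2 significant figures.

The CYP2E1 pathway (27% of clearance) is reduced to 0.2× activity: 0.27 × 0.2 = 0.054.
The CYP2D6 pathway (15% of clearance) drops to 0.37× activity: 0.15 × 0.37 = 0.0555.
The CYP2C8 pathway (44% of clearance) rises to 4.1× activity: 0.44 × 4.1 = 1.804.
Non-CYP routes (14%) are unchanged.
Relative clearance = 0.054 + 0.0555 + 1.804 + 0.14 = 2.0535.
Net AUC ratio = 1 / 2.0535 = 0.49.

0.49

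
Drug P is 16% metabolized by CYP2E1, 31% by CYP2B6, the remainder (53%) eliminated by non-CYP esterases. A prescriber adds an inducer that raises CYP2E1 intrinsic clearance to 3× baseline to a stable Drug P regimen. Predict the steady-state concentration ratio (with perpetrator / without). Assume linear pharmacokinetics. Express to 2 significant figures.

0.76

The CYP2E1 pathway (16% of clearance) rises to 3× activity: 0.16 × 3 = 0.48.
CYP2B6 (31%) and the residual 53% are unaffected.
Relative clearance = 0.48 + 0.31 + 0.53 = 1.32.
Steady-state concentration ratio = CL_old/CL_new = 1 / 1.32 = 0.76.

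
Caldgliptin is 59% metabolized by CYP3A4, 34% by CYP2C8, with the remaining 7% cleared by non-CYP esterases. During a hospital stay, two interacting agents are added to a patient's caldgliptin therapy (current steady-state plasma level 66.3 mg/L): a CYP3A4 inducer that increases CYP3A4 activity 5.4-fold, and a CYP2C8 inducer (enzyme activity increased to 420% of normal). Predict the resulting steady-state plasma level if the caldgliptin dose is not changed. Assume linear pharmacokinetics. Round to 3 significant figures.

14.2 mg/L

The CYP3A4 pathway (59% of clearance) is boosted to 5.4× activity: 0.59 × 5.4 = 3.186.
The CYP2C8 pathway (34% of clearance) rises to 4.2× activity: 0.34 × 4.2 = 1.428.
The remaining 7% of clearance is unaffected.
New clearance relative to baseline: 3.186 + 1.428 + 0.07 = 4.684.
New steady-state plasma level = 66.3 / 4.684 = 14.2 mg/L (concentration scales inversely with clearance).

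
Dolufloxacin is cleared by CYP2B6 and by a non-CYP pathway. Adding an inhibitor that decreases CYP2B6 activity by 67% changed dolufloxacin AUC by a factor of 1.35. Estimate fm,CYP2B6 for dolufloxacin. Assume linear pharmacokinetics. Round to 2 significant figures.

CL'/CL = 1 / 1.35 = 0.7407
0.33·fm + (1 − fm) = 0.7407
fm = (0.7407 − 1) / (0.33 − 1) = 0.39

0.39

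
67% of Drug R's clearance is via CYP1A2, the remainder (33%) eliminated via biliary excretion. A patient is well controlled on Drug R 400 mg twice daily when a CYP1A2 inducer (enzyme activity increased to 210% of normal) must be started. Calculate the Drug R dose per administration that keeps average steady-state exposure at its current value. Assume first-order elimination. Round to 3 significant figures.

CYP1A2: 0.67 × 2.1 = 1.407
Other: 0.33 (unchanged)
CL_new/CL_old = 1.407 + 0.33 = 1.737.
Exposure is unchanged when dose changes in proportion to clearance. New dose = 400 mg × 1.737 = 695 mg.

695 mg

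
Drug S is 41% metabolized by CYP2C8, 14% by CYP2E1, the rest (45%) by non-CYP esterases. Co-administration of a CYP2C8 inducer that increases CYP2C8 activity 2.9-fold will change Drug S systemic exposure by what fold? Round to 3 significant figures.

The CYP2C8 pathway (41% of clearance) increases to 2.9× activity: 0.41 × 2.9 = 1.189.
CYP2E1 (14%) and the residual 45% are unaffected.
Relative clearance = 1.189 + 0.14 + 0.45 = 1.779.
Since systemic exposure ∝ 1/CL, the ratio is 1 / 1.779 = 0.562.

0.562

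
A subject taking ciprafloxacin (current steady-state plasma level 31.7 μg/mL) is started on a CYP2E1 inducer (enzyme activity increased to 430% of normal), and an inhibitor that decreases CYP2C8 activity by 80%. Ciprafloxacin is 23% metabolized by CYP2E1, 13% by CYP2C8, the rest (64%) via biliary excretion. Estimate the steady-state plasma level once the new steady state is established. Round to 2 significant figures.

The CYP2E1 pathway (23% of clearance) is boosted to 4.3× activity: 0.23 × 4.3 = 0.989.
The CYP2C8 pathway (13% of clearance) falls to 0.2× activity: 0.13 × 0.2 = 0.026.
Non-CYP routes (64%) are unchanged.
Relative clearance = 0.989 + 0.026 + 0.64 = 1.655.
New steady-state plasma level = 31.7 / 1.655 = 19 μg/mL (concentration scales inversely with clearance).

19 μg/mL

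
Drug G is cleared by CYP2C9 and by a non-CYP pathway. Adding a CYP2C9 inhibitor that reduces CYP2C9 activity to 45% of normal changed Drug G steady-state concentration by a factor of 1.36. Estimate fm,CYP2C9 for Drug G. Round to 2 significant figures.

0.48

Let x = fm,CYP2C9. Because steady-state concentration ∝ 1/CL, relative clearance fell to 1/1.36 = 0.7353.
Only the CYP2C9 route changed, so 0.7353 = x·0.45 + (1 − x), giving x = 0.48.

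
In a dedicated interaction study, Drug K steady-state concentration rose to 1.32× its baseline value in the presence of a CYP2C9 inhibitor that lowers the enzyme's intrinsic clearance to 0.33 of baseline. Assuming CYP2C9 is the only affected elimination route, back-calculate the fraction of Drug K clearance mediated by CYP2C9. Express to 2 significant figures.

0.36

CL'/CL = 1 / 1.32 = 0.7576
0.33·fm + (1 − fm) = 0.7576
fm = (0.7576 − 1) / (0.33 − 1) = 0.36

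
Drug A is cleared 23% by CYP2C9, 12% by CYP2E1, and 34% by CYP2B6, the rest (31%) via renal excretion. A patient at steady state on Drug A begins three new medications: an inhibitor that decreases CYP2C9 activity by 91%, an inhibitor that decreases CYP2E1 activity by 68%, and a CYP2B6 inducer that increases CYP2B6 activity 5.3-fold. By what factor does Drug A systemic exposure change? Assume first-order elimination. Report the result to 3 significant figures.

CYP2C9: 0.23 × 0.09 = 0.0207
CYP2E1: 0.12 × 0.32 = 0.0384
CYP2B6: 0.34 × 5.3 = 1.802
Other: 0.31 (unchanged)
Relative clearance = 0.0207 + 0.0384 + 1.802 + 0.31 = 2.1711.
Because systemic exposure varies inversely with clearance, the combined effect is 1 / 2.1711 = 0.461.

0.461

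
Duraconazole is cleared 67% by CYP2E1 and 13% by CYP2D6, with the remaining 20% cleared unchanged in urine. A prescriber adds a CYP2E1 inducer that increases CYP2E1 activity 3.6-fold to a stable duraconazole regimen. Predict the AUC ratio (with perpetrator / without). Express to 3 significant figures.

0.365

CYP2E1: 0.67 × 3.6 = 2.412
CYP2D6: 0.13 (unchanged)
Other: 0.2 (unchanged)
CL_new/CL_old = 2.412 + 0.13 + 0.2 = 2.742.
AUC is inversely proportional to clearance, so the fold-change is 1 / 2.742 = 0.365.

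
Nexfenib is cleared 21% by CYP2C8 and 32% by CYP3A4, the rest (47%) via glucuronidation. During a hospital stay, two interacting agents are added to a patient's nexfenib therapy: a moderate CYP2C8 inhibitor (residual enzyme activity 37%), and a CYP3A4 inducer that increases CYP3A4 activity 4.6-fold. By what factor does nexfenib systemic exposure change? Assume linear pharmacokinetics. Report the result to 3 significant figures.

0.495

The CYP2C8 pathway (21% of clearance) falls to 0.37× activity: 0.21 × 0.37 = 0.0777.
The CYP3A4 pathway (32% of clearance) rises to 4.6× activity: 0.32 × 4.6 = 1.472.
Non-CYP routes (47%) are unchanged.
New clearance relative to baseline: 0.0777 + 1.472 + 0.47 = 2.0197.
Net systemic exposure ratio = 1 / 2.0197 = 0.495.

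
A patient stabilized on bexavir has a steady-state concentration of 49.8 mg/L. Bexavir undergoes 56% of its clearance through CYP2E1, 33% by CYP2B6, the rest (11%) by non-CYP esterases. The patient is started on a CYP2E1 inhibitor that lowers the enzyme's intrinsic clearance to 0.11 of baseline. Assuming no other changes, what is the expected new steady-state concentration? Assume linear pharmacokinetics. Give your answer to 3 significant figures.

99.3 mg/L

CYP2E1: 0.56 × 0.11 = 0.0616
CYP2B6: 0.33 (unchanged)
Other: 0.11 (unchanged)
CL_new/CL_old = 0.0616 + 0.33 + 0.11 = 0.5016.
With dosing unchanged, steady-state concentration scales as 1/CL: 49.8 / 0.5016 = 99.3 mg/L.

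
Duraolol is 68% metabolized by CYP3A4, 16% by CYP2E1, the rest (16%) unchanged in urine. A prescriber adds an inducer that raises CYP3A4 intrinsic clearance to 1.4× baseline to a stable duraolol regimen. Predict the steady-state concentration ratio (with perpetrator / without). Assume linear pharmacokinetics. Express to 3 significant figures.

CYP3A4: 0.68 × 1.4 = 0.952
CYP2E1: 0.16 (unchanged)
Other: 0.16 (unchanged)
CL_new/CL_old = 0.952 + 0.16 + 0.16 = 1.272.
Since steady-state concentration ∝ 1/CL, the ratio is 1 / 1.272 = 0.786.

0.786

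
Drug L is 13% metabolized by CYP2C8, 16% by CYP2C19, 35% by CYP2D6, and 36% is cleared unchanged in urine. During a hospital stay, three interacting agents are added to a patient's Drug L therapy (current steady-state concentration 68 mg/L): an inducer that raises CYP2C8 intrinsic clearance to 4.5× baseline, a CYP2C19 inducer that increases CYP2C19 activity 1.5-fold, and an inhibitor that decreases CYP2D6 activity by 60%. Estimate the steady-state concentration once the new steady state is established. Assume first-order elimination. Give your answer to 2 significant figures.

51 mg/L

The CYP2C8 pathway (13% of clearance) rises to 4.5× activity: 0.13 × 4.5 = 0.585.
The CYP2C19 pathway (16% of clearance) increases to 1.5× activity: 0.16 × 1.5 = 0.24.
The CYP2D6 pathway (35% of clearance) drops to 0.4× activity: 0.35 × 0.4 = 0.14.
Non-CYP routes (36%) are unchanged.
New clearance relative to baseline: 0.585 + 0.24 + 0.14 + 0.36 = 1.325.
Steady-state concentration ∝ 1/CL: new value = 68 / 1.325 = 51 mg/L.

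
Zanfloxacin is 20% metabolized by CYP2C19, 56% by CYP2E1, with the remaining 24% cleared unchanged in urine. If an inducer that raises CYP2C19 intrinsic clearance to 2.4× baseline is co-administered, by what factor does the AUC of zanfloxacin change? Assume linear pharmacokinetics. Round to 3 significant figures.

0.781

The CYP2C19 pathway (20% of clearance) rises to 2.4× activity: 0.2 × 2.4 = 0.48.
CYP2E1 (56%) and the residual 24% are unaffected.
Relative clearance = 0.48 + 0.56 + 0.24 = 1.28.
AUC ratio = CL_old/CL_new = 1 / 1.28 = 0.781.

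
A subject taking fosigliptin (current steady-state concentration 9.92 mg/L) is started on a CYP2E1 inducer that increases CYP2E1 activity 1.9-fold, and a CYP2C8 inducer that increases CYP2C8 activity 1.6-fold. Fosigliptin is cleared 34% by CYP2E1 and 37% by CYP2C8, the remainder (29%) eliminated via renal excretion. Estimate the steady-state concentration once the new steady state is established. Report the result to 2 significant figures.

The CYP2E1 pathway (34% of clearance) is boosted to 1.9× activity: 0.34 × 1.9 = 0.646.
The CYP2C8 pathway (37% of clearance) increases to 1.6× activity: 0.37 × 1.6 = 0.592.
Non-CYP routes (29%) are unchanged.
Relative clearance = 0.646 + 0.592 + 0.29 = 1.528.
Dividing the baseline by the relative clearance: 9.92 / 1.528 = 6.5 mg/L.

6.5 mg/L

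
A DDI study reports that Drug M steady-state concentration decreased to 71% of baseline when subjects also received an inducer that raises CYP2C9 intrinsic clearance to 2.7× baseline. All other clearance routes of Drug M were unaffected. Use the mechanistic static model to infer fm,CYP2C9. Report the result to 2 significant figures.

0.24

CL'/CL = 1 / 0.710 = 1.408
2.7·fm + (1 − fm) = 1.408
fm = (1.408 − 1) / (2.7 − 1) = 0.24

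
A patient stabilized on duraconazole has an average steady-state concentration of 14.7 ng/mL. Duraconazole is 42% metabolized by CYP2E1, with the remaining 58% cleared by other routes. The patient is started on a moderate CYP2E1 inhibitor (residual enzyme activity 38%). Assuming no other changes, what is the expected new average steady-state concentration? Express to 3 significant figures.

CYP2E1: 0.42 × 0.38 = 0.1596
Other: 0.58 (unchanged)
New clearance relative to baseline: 0.1596 + 0.58 = 0.7396.
New average steady-state concentration = baseline ÷ relative clearance = 14.7 / 0.7396 = 19.9 ng/mL.

19.9 ng/mL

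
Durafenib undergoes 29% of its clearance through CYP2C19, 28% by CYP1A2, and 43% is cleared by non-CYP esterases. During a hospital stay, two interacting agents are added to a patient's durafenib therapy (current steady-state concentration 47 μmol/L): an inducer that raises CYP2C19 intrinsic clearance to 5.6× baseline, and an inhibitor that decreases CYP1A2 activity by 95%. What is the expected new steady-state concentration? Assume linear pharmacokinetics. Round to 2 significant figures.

23 μmol/L

The CYP2C19 pathway (29% of clearance) increases to 5.6× activity: 0.29 × 5.6 = 1.624.
The CYP1A2 pathway (28% of clearance) is reduced to 0.05× activity: 0.28 × 0.05 = 0.014.
Non-CYP routes (43%) are unchanged.
CL_new/CL_old = 1.624 + 0.014 + 0.43 = 2.068.
Steady-state concentration ∝ 1/CL: new value = 47 / 2.068 = 23 μmol/L.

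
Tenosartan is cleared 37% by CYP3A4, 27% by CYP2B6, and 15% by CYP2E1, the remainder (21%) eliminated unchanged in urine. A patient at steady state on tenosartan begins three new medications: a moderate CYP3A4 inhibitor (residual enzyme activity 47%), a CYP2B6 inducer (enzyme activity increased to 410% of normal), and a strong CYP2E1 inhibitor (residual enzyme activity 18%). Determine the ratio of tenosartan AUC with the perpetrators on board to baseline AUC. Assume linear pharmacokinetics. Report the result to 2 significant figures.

0.66

CYP3A4: 0.37 × 0.47 = 0.1739
CYP2B6: 0.27 × 4.1 = 1.107
CYP2E1: 0.15 × 0.18 = 0.027
Other: 0.21 (unchanged)
CL_new/CL_old = 0.1739 + 1.107 + 0.027 + 0.21 = 1.5179.
Because AUC varies inversely with clearance, the combined effect is 1 / 1.5179 = 0.66.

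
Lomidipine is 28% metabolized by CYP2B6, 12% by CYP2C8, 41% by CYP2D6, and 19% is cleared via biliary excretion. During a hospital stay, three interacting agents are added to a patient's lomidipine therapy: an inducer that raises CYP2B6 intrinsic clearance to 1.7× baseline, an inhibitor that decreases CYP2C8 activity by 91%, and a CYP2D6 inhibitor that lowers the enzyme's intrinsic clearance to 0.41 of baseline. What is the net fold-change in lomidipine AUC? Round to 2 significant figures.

1.2

CYP2B6: 0.28 × 1.7 = 0.476
CYP2C8: 0.12 × 0.09 = 0.0108
CYP2D6: 0.41 × 0.41 = 0.1681
Other: 0.19 (unchanged)
CL_new/CL_old = 0.476 + 0.0108 + 0.1681 + 0.19 = 0.8449.
AUC ∝ 1/CL: fold-change = 1 / 0.8449 = 1.2.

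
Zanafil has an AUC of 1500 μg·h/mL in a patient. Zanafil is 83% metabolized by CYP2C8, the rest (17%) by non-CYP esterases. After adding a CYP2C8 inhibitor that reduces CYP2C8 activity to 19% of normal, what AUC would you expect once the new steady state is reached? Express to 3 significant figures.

4.58 × 10³ μg·h/mL

CYP2C8: 0.83 × 0.19 = 0.1577
Other: 0.17 (unchanged)
CL_new/CL_old = 0.1577 + 0.17 = 0.3277.
AUC ∝ 1/CL, so new value = 1500 / 0.3277 = 4.58 × 10³ μg·h/mL.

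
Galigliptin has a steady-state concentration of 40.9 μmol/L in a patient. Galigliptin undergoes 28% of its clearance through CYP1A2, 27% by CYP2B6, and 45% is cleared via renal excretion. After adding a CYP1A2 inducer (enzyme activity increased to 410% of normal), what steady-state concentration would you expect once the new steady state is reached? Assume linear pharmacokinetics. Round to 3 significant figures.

The CYP1A2 pathway (28% of clearance) is boosted to 4.1× activity: 0.28 × 4.1 = 1.148.
CYP2B6 (27%) and the residual 45% are unaffected.
New clearance relative to baseline: 1.148 + 0.27 + 0.45 = 1.868.
New steady-state concentration = baseline ÷ relative clearance = 40.9 / 1.868 = 21.9 μmol/L.

21.9 μmol/L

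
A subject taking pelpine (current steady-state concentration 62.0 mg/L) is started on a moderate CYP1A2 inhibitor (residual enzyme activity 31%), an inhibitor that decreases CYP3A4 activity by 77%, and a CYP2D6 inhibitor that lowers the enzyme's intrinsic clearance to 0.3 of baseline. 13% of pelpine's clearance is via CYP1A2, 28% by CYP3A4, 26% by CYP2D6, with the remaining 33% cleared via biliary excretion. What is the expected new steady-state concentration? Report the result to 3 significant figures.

121 mg/L

The CYP1A2 pathway (13% of clearance) falls to 0.31× activity: 0.13 × 0.31 = 0.0403.
The CYP3A4 pathway (28% of clearance) drops to 0.23× activity: 0.28 × 0.23 = 0.0644.
The CYP2D6 pathway (26% of clearance) is reduced to 0.3× activity: 0.26 × 0.3 = 0.078.
The remaining 33% of clearance is unaffected.
Relative clearance = 0.0403 + 0.0644 + 0.078 + 0.33 = 0.5127.
Dividing the baseline by the relative clearance: 62.0 / 0.5127 = 121 mg/L.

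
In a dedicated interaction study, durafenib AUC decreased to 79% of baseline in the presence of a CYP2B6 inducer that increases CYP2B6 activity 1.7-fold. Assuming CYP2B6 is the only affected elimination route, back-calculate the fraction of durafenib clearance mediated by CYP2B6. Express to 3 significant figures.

0.380

Write x for the fraction cleared via CYP2B6. The observed AUC change means clearance rose to 1/0.790 = 1.266 of baseline.
Setting x·1.7 + (1 − x) = 1.266 and solving: x = (1.266 − 1)/(1.7 − 1) = 0.380.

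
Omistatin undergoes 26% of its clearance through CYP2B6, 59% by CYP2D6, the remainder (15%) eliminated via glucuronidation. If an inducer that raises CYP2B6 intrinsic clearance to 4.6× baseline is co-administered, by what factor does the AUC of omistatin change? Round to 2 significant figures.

0.52

The CYP2B6 pathway (26% of clearance) increases to 4.6× activity: 0.26 × 4.6 = 1.196.
CYP2D6 (59%) and the residual 15% are unaffected.
Relative clearance = 1.196 + 0.59 + 0.15 = 1.936.
Since AUC ∝ 1/CL, the ratio is 1 / 1.936 = 0.52.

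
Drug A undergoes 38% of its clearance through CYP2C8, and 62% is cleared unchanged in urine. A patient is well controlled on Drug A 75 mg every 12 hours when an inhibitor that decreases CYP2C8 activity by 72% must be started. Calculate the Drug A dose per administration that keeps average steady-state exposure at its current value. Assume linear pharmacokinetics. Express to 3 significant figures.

54.5 mg

The CYP2C8 pathway (38% of clearance) falls to 0.28× activity: 0.38 × 0.28 = 0.1064.
Non-CYP routes (62%) are unchanged.
CL_new/CL_old = 0.1064 + 0.62 = 0.7264.
Exposure is unchanged when dose changes in proportion to clearance. New dose = 75 mg × 0.7264 = 54.5 mg.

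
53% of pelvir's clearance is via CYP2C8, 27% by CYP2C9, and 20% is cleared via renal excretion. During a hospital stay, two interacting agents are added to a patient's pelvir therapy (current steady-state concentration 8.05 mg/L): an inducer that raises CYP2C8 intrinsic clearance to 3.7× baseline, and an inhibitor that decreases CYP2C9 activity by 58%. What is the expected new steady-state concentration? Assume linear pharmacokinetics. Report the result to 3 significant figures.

The CYP2C8 pathway (53% of clearance) increases to 3.7× activity: 0.53 × 3.7 = 1.961.
The CYP2C9 pathway (27% of clearance) drops to 0.42× activity: 0.27 × 0.42 = 0.1134.
Non-CYP routes (20%) are unchanged.
CL_new/CL_old = 1.961 + 0.1134 + 0.2 = 2.2744.
New steady-state concentration = 8.05 / 2.2744 = 3.54 mg/L (concentration scales inversely with clearance).

3.54 mg/L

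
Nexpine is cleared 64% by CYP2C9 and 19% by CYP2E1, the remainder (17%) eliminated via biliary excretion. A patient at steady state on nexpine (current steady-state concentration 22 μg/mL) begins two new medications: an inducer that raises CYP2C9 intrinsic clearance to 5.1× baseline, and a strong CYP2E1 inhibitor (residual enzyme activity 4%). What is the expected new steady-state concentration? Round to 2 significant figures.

6.4 μg/mL

CYP2C9: 0.64 × 5.1 = 3.264
CYP2E1: 0.19 × 0.04 = 0.0076
Other: 0.17 (unchanged)
New clearance relative to baseline: 3.264 + 0.0076 + 0.17 = 3.4416.
Dividing the baseline by the relative clearance: 22 / 3.4416 = 6.4 μg/mL.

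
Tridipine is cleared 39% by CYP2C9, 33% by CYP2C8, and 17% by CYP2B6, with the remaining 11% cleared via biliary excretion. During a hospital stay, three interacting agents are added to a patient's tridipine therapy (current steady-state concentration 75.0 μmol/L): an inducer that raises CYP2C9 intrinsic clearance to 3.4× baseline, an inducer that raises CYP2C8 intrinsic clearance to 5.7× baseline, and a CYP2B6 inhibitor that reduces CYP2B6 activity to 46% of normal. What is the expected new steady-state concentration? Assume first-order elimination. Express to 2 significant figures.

22 μmol/L

The CYP2C9 pathway (39% of clearance) rises to 3.4× activity: 0.39 × 3.4 = 1.326.
The CYP2C8 pathway (33% of clearance) increases to 5.7× activity: 0.33 × 5.7 = 1.881.
The CYP2B6 pathway (17% of clearance) drops to 0.46× activity: 0.17 × 0.46 = 0.0782.
Non-CYP routes (11%) are unchanged.
CL_new/CL_old = 1.326 + 1.881 + 0.0782 + 0.11 = 3.3952.
Steady-state concentration ∝ 1/CL: new value = 75.0 / 3.3952 = 22 μmol/L.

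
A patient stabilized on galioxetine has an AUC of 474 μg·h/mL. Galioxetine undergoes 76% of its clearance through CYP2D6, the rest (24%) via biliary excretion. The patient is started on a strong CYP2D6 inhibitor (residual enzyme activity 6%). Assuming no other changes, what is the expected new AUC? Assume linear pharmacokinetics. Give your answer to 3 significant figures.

The CYP2D6 pathway (76% of clearance) falls to 0.06× activity: 0.76 × 0.06 = 0.0456.
The remaining 24% of clearance is unaffected.
CL_new/CL_old = 0.0456 + 0.24 = 0.2856.
New AUC = baseline ÷ relative clearance = 474 / 0.2856 = 1.66 × 10³ μg·h/mL.

1.66 × 10³ μg·h/mL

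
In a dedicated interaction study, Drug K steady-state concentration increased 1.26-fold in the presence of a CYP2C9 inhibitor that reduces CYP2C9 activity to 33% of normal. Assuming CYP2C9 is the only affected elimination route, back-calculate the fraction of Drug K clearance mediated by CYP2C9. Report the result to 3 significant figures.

0.308

Call the CYP2C9 fraction fm. After the interaction, CL_new/CL_old = fm × 0.33 + (1 − fm).
Steady-state concentration ratio = 1 / (new CL fraction), so new CL fraction = 1 / 1.26 = 0.7937.
fm × 0.33 + 1 − fm = 0.7937  ⇒  fm × (0.33 − 1) = −0.2063  ⇒  fm = 0.308.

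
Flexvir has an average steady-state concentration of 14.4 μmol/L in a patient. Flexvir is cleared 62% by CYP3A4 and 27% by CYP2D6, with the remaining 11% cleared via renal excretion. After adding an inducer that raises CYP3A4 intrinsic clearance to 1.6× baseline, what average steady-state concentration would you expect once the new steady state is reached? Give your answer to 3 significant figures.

CYP3A4: 0.62 × 1.6 = 0.992
CYP2D6: 0.27 (unchanged)
Other: 0.11 (unchanged)
New clearance relative to baseline: 0.992 + 0.27 + 0.11 = 1.372.
With dosing unchanged, average steady-state concentration scales as 1/CL: 14.4 / 1.372 = 10.5 μmol/L.

10.5 μmol/L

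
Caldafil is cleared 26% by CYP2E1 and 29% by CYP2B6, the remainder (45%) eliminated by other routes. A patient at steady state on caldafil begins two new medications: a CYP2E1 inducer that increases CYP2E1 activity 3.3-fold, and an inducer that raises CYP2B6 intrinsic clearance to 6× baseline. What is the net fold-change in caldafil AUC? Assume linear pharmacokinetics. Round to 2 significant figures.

CYP2E1: 0.26 × 3.3 = 0.858
CYP2B6: 0.29 × 6 = 1.74
Other: 0.45 (unchanged)
New clearance relative to baseline: 0.858 + 1.74 + 0.45 = 3.048.
Net AUC ratio = 1 / 3.048 = 0.33.

0.33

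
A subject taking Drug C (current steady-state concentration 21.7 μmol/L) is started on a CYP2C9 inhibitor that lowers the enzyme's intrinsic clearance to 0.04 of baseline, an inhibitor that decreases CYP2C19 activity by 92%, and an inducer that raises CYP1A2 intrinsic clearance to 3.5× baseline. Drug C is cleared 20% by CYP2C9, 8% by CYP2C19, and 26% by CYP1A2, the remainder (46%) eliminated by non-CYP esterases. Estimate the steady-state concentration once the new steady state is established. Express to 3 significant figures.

CYP2C9: 0.2 × 0.04 = 0.008
CYP2C19: 0.08 × 0.08 = 0.0064
CYP1A2: 0.26 × 3.5 = 0.91
Other: 0.46 (unchanged)
CL_new/CL_old = 0.008 + 0.0064 + 0.91 + 0.46 = 1.3844.
New steady-state concentration = 21.7 / 1.3844 = 15.7 μmol/L (concentration scales inversely with clearance).

15.7 μmol/L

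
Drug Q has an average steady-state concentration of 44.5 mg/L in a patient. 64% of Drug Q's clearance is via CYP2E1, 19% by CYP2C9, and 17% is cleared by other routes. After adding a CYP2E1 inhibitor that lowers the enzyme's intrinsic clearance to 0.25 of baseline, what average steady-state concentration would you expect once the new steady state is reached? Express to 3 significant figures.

The CYP2E1 pathway (64% of clearance) is reduced to 0.25× activity: 0.64 × 0.25 = 0.16.
CYP2C9 (19%) and the residual 17% are unaffected.
Relative clearance = 0.16 + 0.19 + 0.17 = 0.52.
Average steady-state concentration ∝ 1/CL, so new value = 44.5 / 0.52 = 85.6 mg/L.

85.6 mg/L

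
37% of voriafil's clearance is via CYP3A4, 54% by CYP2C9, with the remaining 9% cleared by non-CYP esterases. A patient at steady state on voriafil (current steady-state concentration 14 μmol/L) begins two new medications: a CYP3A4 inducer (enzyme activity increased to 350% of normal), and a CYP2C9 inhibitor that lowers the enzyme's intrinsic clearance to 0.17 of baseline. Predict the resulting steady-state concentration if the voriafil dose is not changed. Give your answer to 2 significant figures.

CYP3A4: 0.37 × 3.5 = 1.295
CYP2C9: 0.54 × 0.17 = 0.0918
Other: 0.09 (unchanged)
CL_new/CL_old = 1.295 + 0.0918 + 0.09 = 1.4768.
New steady-state concentration = 14 / 1.4768 = 9.5 μmol/L (concentration scales inversely with clearance).

9.5 μmol/L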